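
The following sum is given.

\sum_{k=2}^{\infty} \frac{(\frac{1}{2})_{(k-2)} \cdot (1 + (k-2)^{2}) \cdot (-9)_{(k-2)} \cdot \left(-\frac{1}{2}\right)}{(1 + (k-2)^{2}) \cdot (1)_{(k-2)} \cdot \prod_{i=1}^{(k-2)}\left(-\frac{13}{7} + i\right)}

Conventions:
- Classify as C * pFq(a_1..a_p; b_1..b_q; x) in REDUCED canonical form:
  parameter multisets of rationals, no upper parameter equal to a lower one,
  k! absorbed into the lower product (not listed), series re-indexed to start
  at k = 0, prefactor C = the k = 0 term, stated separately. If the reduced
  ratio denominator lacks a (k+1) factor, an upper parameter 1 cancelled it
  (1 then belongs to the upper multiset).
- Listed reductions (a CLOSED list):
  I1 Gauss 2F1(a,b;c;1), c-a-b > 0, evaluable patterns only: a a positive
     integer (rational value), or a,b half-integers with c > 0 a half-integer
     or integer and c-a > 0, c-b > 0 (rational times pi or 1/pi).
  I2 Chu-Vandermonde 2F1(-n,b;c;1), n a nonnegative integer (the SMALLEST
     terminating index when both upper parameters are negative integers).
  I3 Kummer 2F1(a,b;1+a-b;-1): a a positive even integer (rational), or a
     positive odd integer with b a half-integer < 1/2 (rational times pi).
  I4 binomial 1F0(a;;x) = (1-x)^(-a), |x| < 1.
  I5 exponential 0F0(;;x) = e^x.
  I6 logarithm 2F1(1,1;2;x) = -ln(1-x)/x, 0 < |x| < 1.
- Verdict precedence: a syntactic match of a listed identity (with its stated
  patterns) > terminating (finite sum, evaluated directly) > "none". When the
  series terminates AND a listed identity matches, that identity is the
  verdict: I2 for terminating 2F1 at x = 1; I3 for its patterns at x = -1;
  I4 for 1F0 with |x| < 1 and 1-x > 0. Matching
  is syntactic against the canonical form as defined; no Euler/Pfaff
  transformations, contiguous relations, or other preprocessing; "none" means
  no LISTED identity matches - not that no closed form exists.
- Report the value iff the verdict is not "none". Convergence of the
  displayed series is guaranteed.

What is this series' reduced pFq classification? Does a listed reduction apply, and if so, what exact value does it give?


x = 1 here; the reduced form reads 2F1, upper {-9, \frac{1}{2}}, lower {-\frac{6}{7}}, C = -\frac{1}{2}. Verdict: the Chu-Vandermonde identity I2 matches (terminating 2F1 at x = 1 with n = 9, b = 1/2, c = -\frac{6}{7}). Value: \frac{8751131701}{17979146240}.

First insight: with t_0 = -\frac{1}{2}, the lower running product (C = -1/2) is a rising factorial.
Term ratio: r(k) = 1 * (k-9) (k+\frac{1}{2}) / [(k-\frac{6}{7}) (k+1)] ; factor over Q: parameters, x = 1, and C = -\frac{1}{2}.


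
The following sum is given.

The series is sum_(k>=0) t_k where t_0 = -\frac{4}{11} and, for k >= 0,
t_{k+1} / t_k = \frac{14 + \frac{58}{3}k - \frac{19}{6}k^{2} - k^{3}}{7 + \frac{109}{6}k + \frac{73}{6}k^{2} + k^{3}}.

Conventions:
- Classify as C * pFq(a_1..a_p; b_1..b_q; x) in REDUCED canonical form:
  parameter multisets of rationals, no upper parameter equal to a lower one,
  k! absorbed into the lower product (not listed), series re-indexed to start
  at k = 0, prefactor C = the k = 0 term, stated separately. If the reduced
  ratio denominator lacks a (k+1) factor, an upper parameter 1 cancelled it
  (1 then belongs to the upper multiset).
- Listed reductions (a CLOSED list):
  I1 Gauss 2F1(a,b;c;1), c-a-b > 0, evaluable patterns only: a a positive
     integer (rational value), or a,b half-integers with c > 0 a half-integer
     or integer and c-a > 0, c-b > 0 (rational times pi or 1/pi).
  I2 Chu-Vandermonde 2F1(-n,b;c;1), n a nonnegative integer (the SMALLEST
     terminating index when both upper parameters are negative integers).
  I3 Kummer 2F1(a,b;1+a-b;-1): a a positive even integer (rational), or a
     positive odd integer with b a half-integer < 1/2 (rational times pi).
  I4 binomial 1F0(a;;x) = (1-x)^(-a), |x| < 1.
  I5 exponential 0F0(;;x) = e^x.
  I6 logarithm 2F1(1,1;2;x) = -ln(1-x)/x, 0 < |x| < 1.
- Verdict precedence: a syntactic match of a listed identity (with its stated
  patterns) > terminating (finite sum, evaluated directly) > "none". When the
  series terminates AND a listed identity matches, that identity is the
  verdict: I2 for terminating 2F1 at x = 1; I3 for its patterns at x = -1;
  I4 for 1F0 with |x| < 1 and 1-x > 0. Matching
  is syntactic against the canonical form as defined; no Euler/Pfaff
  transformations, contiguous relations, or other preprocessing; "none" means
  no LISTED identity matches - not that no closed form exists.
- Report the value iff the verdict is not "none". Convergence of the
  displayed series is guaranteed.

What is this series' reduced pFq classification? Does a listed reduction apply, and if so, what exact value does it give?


At argument -1: a 2F1 with upper {-\frac{7}{2}, 6}, lower {\frac{21}{2}}, scaled by C = -\frac{4}{11}. Verdict: the Kummer evaluation I3 matches (x = -1; c = \frac{21}{2} equals 1+a-b for upper {-\frac{7}{2}, 6}: listed pattern). Sum: -\frac{323}{176}.

First insight: with t_0 = -\frac{4}{11}, factor the ratio over Q (C = -4/11): negated roots = parameters.
Term ratio: r(k) = -1 * (k-\frac{7}{2}) (k+6) / [(k+\frac{21}{2}) (k+1)] - rational; roots negated = parameters, x = -1, C = -\frac{4}{11}.


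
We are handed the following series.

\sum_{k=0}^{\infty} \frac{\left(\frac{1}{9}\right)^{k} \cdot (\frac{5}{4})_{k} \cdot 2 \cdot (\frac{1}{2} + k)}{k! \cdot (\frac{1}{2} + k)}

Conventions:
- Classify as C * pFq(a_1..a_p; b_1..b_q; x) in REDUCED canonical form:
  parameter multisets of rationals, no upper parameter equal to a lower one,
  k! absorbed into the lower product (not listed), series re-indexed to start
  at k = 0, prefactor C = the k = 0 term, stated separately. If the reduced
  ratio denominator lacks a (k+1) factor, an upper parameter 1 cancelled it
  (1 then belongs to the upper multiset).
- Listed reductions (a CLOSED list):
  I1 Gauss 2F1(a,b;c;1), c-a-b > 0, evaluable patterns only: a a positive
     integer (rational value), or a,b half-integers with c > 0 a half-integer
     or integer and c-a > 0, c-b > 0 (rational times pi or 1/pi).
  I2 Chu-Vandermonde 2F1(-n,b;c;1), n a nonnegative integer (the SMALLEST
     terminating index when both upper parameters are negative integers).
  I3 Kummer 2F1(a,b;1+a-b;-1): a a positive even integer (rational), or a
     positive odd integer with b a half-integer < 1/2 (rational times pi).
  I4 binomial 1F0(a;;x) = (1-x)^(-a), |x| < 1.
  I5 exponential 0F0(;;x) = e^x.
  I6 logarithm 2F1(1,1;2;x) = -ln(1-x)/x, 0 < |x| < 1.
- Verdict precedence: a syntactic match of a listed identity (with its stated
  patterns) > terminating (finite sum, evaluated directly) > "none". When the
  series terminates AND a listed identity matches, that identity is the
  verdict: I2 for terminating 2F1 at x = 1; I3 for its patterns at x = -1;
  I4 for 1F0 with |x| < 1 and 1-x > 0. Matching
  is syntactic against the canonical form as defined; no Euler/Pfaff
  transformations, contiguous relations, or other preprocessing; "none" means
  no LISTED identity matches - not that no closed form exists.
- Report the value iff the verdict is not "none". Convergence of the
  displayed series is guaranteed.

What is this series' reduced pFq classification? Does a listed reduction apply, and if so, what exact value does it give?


At argument \frac{1}{9}: a 1F0 with upper {\frac{5}{4}}, lower {-}, scaled by C = 2. Verdict: this is the I4 binomial reduction (the 1F0 binomial series: exponent -5/4, x = \frac{1}{9}). Its exact value is 2 \cdot \left(\frac{8}{9}\right)^{-\frac{5}{4}}.

First insight: t_0 being 2, k + 1/2 divides numerator and denominator alike; C = 2, x = 1/9 after cancelling.
Consecutive-term ratio: r(k) = \frac{1}{9} * (k+\frac{5}{4}) / [(k+1)] - rational in k, leading ratio \frac{1}{9}; with t_0 = 2, classification follows.


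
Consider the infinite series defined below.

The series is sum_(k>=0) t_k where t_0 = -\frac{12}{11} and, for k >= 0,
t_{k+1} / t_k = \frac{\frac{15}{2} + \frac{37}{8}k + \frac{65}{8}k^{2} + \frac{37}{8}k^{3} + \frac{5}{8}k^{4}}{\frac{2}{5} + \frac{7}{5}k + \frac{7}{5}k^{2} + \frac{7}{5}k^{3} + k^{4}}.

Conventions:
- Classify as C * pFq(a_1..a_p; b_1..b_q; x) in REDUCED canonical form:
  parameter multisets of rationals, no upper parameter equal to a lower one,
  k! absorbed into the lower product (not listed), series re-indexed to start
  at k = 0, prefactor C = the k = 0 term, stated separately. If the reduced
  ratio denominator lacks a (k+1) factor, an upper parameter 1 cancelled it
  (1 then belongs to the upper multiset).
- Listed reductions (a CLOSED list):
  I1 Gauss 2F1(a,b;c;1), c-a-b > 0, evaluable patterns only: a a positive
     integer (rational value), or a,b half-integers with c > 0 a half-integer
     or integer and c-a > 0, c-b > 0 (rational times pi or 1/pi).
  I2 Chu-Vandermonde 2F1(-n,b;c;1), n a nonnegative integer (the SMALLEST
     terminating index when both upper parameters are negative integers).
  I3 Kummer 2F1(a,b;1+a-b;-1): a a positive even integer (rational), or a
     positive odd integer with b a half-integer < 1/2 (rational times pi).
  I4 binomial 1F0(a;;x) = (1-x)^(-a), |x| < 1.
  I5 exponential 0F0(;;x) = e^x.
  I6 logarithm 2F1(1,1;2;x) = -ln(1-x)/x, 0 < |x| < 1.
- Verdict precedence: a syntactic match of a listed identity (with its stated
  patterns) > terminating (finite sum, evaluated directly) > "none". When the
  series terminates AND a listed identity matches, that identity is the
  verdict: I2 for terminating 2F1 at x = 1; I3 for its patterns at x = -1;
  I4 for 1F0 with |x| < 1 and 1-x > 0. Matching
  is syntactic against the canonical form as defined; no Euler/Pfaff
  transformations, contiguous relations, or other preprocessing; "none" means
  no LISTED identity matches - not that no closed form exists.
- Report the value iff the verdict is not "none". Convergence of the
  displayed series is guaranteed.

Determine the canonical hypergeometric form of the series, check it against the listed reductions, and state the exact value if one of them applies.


The tell: t_0 = -\frac{12}{11} here, and roots of the ratio polynomials (C = -12/11) are the negated parameters.
Adjacent-term ratio: r(k) = \frac{5}{8} * (k+\frac{12}{5}) (k+5) / [(k+\frac{2}{5}) (k+1)] - rational; roots negated = parameters, x = \frac{5}{8}, C = -\frac{12}{11}.

With C = -\frac{12}{11}: the canonical form is 2F1(\frac{12}{5}, 5; \frac{2}{5}; \frac{5}{8}). Verdict: none - at argument \frac{5}{8} the multisets {\frac{12}{5}, 5} ; {\frac{2}{5}} match no listed identity.


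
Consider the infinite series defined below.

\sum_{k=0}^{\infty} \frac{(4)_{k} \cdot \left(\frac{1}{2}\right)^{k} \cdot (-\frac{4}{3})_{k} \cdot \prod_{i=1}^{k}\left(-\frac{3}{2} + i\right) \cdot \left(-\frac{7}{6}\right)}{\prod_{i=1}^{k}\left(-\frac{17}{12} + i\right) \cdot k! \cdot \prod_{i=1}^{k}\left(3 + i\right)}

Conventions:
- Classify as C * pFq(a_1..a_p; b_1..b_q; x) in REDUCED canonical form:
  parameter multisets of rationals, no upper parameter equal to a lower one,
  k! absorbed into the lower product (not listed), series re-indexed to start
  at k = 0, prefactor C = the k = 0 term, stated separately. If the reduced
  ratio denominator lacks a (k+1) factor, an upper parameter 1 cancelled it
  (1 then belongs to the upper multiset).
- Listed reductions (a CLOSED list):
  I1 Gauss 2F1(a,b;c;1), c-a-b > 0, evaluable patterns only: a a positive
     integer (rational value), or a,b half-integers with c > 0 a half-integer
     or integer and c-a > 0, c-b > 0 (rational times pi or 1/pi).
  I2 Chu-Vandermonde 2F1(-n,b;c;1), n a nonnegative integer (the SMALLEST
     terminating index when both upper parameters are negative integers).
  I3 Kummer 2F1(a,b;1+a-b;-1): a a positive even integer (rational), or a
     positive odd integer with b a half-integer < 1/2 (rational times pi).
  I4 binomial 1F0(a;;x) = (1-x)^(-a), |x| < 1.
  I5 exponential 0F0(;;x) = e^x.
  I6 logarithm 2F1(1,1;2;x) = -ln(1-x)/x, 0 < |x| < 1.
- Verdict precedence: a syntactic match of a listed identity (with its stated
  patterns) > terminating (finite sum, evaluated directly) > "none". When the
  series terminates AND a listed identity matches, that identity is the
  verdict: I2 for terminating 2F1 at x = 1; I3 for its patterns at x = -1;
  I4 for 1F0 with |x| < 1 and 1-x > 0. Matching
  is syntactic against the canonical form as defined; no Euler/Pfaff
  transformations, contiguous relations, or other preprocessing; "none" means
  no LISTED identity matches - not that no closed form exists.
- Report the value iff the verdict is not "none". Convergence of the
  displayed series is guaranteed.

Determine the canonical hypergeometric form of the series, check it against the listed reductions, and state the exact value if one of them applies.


This is -\frac{7}{6} * 2F1(-\frac{4}{3}, -\frac{1}{2}; -\frac{5}{12}; \frac{1}{2}) in reduced canonical form. Verdict: none here - no I1-I6 shape fits x = \frac{1}{2} with lower {-\frac{5}{12}}.

Key observation: with t_0 = -\frac{7}{6}, the running product (C = -7/6) telescopes to a rising factorial.
Term ratio: r(k) = \frac{1}{2} * (k-\frac{4}{3}) (k-\frac{1}{2}) / [(k-\frac{5}{12}) (k+1)] ; factor over Q: parameters, x = \frac{1}{2}, and C = -\frac{7}{6}.


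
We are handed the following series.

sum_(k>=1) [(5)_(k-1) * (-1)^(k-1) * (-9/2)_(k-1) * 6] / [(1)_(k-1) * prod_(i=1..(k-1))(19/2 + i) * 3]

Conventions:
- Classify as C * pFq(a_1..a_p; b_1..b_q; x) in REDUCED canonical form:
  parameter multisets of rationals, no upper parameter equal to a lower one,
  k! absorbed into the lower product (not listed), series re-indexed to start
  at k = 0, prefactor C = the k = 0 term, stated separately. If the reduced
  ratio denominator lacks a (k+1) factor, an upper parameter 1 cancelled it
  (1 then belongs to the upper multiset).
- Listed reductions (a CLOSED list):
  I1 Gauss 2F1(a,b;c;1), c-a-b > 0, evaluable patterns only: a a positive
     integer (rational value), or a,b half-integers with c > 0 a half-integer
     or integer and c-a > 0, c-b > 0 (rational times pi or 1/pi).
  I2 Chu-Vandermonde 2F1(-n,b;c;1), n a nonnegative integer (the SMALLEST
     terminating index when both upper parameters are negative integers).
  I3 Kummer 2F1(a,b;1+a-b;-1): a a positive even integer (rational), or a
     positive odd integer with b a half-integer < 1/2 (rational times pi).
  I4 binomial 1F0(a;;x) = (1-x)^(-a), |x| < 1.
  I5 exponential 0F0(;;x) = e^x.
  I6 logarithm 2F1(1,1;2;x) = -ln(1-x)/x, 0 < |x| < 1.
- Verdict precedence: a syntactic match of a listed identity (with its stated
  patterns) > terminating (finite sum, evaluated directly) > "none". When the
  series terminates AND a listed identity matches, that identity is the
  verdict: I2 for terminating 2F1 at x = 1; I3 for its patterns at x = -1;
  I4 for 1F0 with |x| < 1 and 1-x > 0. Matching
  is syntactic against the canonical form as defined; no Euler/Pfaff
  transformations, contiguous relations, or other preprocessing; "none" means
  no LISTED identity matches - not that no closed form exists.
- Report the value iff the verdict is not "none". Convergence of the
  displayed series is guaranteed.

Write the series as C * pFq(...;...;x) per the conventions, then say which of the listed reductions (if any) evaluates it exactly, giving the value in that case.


Key step: x = (-1) and the constant factors (prefactor 2) combine into one prefactor.
Step ratio: r(k) = (-1) * (k-9/2) (k+5) / [(k+21/2) (k+1)] - poly over poly, x = (-1) from leading terms; C = 2 at k = 0.

Classification (C = 2): 2F1 with upper {-9/2, 5}, lower {21/2}, argument x = -1. Verdict: the Kummer evaluation I3 applies (x = -1; c = 21/2 equals 1+a-b for upper {-9/2, 5}: listed pattern). Hence: (2078505/524288) * pi.


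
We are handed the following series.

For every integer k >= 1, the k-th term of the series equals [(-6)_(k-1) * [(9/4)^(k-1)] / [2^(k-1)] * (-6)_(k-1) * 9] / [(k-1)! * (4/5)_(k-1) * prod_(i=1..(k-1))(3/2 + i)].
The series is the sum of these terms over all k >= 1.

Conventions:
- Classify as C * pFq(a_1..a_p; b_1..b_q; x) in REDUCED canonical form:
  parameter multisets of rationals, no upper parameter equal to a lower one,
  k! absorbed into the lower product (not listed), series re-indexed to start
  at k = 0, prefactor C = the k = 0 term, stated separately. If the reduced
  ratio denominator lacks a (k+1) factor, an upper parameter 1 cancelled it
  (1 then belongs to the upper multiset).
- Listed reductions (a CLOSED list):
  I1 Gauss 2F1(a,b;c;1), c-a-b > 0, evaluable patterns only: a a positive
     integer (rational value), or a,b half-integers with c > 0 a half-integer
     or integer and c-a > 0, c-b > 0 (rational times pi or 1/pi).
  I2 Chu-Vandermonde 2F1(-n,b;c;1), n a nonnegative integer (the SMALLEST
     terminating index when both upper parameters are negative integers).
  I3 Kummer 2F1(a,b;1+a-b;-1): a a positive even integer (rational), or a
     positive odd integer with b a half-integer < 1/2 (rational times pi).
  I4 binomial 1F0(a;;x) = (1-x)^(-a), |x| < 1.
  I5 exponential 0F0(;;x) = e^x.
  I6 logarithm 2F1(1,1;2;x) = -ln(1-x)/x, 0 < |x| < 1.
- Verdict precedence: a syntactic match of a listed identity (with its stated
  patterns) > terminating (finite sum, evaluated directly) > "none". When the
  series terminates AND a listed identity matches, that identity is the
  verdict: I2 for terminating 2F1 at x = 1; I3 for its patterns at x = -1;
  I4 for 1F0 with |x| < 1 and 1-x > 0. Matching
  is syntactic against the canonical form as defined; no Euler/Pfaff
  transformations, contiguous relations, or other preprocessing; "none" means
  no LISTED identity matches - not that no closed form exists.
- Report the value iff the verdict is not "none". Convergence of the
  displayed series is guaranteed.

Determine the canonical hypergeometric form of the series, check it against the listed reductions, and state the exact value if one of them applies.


Prefactor 9, argument 9/8: 2F2 with upper {-6, -6} over lower {4/5, 5/2}. Verdict: terminating. (-6)_k vanishes past k = 6, leaving a 7-term sum, computed directly. Its exact value is 4691991620655/5750571008.

The tell: t_0 being 9, the two k-th powers (prefactor 9) combine into one argument.
Adjacent-term ratio: r(k) = (9/8) * (k-6) (k-6) / [(k+4/5) (k+5/2) (k+1)] - poly over poly, x = (9/8) from leading terms; C = 9 at k = 0.


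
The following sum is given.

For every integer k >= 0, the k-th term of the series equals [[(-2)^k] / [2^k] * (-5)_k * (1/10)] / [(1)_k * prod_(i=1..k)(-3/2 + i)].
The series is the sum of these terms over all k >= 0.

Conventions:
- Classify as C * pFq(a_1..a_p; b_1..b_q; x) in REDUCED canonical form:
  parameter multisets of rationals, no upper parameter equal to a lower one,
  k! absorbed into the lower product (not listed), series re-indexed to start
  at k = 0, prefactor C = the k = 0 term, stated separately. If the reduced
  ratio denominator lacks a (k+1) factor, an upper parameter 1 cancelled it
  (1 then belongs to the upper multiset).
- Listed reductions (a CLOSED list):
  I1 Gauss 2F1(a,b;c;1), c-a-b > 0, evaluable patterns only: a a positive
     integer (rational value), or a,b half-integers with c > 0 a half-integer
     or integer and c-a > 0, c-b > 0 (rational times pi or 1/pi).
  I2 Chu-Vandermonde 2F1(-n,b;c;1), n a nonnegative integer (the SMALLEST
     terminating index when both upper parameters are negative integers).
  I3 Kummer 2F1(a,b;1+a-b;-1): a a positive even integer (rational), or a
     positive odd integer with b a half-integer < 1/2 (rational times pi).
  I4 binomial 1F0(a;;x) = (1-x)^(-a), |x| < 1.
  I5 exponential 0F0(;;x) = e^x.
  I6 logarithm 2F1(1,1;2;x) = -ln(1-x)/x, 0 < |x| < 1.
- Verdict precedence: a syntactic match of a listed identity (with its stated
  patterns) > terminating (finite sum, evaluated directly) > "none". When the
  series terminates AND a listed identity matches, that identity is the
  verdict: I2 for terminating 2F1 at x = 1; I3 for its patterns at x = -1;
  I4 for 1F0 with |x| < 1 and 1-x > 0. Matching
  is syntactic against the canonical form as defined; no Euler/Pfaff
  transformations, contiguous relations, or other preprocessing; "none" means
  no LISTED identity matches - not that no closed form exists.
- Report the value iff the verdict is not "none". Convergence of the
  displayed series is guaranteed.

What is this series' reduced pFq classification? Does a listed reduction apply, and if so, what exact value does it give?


x = -1 here; the reduced form reads 1F1, upper {-5}, lower {-1/2}, C = 1/10. Verdict: terminating at k = 5: the factor (-5)_k kills every later term; summing the 6 survivors is exact. Hence: -8537/1050.

Key step: t_0 = 1/10 here, and the lower running product (C = 1/10, x = -1) is a rising factorial.
Step ratio: r(k) = (-1) * (k-5) / [(k-1/2) (k+1)] - rational in k. x = (-1); t_0 = 1/10; negate the roots.


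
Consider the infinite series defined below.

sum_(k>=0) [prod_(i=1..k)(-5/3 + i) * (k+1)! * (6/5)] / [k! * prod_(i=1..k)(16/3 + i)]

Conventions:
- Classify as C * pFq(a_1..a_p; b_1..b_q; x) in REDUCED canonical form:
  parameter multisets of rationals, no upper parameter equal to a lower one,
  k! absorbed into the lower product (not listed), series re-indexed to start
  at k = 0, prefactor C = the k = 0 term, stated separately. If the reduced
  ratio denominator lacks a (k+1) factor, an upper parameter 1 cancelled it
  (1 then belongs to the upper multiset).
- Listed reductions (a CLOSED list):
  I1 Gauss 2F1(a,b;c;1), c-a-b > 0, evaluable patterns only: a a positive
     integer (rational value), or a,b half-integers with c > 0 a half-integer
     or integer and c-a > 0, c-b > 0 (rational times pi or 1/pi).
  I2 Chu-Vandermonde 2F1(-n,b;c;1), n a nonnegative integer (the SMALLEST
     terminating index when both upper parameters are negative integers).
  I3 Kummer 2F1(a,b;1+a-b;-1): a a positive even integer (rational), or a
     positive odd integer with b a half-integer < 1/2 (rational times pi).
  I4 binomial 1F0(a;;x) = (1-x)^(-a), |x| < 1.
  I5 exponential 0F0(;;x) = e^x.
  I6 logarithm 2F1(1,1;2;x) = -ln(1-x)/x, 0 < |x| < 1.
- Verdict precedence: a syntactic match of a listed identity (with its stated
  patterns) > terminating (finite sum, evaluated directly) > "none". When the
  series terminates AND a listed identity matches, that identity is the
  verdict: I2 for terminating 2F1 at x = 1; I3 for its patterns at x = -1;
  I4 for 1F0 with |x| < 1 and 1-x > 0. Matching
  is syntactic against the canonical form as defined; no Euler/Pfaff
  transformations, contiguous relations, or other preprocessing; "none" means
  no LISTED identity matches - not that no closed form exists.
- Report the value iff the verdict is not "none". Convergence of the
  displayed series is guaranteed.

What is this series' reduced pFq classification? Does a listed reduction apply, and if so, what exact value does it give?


Classification (C = 6/5): 2F1 with upper {-2/3, 2}, lower {19/3}, argument x = 1. Verdict: Gauss (I1, integer-parameter pattern) matches (x = 1: the Gamma ratio telescopes since c-a-b = 5 > 0 and a = 2 in Z>0). Exact value: 208/225.

Key step: t_0 = 6/5 here, and the running product (C = 6/5) telescopes to a rising factorial.
Ratio: r(k) = 1 * (k-2/3) (k+2) / [(k+19/3) (k+1)] - poly over poly, x = 1 from leading terms; C = 6/5 at k = 0.


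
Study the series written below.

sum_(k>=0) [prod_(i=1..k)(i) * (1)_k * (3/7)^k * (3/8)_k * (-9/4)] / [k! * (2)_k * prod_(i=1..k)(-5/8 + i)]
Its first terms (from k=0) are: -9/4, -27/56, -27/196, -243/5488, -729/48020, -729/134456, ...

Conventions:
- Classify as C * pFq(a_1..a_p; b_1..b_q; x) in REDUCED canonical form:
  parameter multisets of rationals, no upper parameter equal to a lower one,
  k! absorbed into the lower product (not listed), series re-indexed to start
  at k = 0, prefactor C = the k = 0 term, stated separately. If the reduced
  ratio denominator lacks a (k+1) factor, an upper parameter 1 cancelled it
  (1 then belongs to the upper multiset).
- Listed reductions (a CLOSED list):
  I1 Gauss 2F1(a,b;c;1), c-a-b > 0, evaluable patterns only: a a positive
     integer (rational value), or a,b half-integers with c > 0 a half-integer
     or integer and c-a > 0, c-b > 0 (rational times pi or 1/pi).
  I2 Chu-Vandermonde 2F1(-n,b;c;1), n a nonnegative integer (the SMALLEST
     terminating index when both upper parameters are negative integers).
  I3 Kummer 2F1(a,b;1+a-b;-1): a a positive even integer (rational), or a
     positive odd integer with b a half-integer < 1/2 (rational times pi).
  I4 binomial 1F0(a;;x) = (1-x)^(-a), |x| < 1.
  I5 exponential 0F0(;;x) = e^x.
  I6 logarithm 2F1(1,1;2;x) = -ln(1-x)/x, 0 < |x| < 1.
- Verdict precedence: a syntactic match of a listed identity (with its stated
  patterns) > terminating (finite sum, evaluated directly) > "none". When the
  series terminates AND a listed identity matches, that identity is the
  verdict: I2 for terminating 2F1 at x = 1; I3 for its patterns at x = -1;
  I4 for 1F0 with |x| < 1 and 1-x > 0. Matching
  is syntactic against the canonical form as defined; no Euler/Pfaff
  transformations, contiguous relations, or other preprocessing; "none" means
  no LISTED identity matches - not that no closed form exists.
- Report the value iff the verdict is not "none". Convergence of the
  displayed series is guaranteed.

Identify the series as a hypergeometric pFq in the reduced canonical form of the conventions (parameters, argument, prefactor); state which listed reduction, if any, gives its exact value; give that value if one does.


The tell: t_0 = -9/4 here, and the running product (C = -9/4, x = 3/7) telescopes to a rising factorial.
Term ratio: r(k) = (3/7) * (k+1) (k+1) / [(k+2) (k+1)] - rational in k. x = (3/7); t_0 = -9/4; negate the roots.

Prefactor -9/4, argument 3/7: 2F1 with upper {1, 1} over lower {2}. Verdict: this is the I6 logarithm reduction (the logarithm: parameters (1,1;2), x = 3/7). Exact value: (21/4) * ln(4/7).


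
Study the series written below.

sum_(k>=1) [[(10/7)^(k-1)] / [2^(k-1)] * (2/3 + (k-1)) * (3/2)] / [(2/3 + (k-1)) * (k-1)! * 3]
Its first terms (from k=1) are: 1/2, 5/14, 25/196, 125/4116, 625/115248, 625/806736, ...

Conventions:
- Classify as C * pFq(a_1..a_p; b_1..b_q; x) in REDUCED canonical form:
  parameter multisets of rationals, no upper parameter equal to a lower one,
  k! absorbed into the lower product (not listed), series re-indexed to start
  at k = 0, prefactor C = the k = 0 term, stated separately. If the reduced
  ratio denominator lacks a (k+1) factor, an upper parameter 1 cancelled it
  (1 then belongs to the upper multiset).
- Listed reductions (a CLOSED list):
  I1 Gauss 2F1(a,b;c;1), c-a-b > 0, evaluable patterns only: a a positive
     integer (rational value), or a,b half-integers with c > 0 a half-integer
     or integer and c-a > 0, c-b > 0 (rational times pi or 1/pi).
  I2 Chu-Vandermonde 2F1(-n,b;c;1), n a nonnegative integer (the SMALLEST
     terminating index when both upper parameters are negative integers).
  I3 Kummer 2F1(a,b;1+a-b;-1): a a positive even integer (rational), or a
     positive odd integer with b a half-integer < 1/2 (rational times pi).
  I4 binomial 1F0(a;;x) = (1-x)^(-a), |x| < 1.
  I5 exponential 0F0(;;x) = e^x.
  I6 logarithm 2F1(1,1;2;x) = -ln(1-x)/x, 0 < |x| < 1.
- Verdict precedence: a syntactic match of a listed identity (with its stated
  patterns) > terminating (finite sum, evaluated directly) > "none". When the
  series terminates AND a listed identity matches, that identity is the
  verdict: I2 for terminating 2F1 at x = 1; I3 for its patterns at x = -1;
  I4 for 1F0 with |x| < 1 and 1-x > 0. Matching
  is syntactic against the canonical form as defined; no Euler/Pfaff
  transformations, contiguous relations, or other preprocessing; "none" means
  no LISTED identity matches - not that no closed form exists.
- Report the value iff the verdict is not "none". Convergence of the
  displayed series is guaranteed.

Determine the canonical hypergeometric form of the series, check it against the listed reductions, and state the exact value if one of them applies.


This is 1/2 * 0F0(-; -; 5/7) in reduced canonical form. Verdict: the I5 exponential reduction applies (the 0F0 exponential series at x = 5/7). Sum: (1/2) * e^(5/7).

First insight: t_0 being 1/2, the constant factors (C = 1/2) combine into one prefactor.
Step ratio: r(k) = (5/7) * 1 / [(k+1)] ; factor over Q: parameters, x = (5/7), and C = 1/2.


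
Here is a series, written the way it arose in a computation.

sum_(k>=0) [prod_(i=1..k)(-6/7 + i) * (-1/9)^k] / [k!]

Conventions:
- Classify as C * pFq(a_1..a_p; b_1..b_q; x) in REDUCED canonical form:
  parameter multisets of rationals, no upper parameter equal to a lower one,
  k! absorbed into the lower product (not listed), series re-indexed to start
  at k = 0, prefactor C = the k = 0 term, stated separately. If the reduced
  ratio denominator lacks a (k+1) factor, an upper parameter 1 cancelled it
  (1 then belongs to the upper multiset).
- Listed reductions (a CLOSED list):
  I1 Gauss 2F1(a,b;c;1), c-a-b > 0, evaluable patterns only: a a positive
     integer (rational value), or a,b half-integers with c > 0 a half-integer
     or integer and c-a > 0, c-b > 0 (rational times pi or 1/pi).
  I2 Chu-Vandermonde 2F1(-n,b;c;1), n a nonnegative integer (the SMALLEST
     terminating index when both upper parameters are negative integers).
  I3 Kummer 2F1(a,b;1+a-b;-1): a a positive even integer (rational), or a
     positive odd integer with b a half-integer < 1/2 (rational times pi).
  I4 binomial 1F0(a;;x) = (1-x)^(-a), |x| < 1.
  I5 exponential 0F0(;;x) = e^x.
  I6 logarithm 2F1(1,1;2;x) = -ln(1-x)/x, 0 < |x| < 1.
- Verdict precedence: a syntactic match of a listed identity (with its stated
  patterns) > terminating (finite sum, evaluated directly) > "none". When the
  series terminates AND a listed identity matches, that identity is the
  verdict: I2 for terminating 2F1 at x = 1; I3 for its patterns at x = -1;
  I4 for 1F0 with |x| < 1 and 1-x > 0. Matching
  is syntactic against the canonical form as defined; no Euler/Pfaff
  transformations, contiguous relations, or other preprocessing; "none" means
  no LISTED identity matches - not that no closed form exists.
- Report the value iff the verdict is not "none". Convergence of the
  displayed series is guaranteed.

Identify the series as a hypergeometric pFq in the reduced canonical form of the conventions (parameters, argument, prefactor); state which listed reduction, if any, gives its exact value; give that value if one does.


Reduced: x = -1/9, 1F0, upper = {1/7}, lower = {-}, C = 1. Verdict at x = -1/9: the binomial series (I4) matches (the 1F0 binomial series: exponent -1/7, x = -1/9). Value: (10/9)^(-1/7).

Structural cue: t_0 being 1, the running product (C = 1) telescopes to a rising factorial.
Adjacent-term ratio: r(k) = (-1/9) * (k+1/7) / [(k+1)] - poly over poly, x = (-1/9) from leading terms; C = 1 at k = 0.


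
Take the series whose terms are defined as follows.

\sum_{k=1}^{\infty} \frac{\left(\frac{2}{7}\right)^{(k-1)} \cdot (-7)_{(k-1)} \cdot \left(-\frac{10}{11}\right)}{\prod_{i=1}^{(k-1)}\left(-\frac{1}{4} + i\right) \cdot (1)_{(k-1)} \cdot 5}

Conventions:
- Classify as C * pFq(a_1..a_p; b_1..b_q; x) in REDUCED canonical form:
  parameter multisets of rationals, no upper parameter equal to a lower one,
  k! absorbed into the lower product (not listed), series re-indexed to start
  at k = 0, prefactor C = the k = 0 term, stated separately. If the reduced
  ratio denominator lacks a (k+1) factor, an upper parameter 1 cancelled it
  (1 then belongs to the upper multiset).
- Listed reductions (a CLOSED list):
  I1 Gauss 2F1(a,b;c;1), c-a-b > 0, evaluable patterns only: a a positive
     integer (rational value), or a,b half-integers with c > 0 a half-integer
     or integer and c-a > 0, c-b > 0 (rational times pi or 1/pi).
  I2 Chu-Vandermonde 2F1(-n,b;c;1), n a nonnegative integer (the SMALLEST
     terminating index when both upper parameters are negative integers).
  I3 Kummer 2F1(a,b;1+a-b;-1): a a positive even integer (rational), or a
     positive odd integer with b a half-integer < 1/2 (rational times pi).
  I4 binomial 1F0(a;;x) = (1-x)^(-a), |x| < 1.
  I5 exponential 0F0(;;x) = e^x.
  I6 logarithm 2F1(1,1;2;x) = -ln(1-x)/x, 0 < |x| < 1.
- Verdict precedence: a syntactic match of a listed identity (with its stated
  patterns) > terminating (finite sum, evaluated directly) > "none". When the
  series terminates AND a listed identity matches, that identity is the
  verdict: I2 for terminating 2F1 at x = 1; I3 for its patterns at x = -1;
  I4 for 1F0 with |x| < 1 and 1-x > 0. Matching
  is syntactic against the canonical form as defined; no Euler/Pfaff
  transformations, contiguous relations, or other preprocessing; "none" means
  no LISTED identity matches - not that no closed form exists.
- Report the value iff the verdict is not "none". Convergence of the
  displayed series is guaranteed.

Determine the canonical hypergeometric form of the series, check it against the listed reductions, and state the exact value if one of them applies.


With C = -\frac{2}{11}: the canonical form is 1F1(-7; \frac{3}{4}; \frac{2}{7}). Verdict: terminating. With -7 upstairs the series is a 8-term polynomial sum; evaluated term by term. Sum: \frac{38389279611454}{370362839709555}.

Structural cue: with t_0 = -\frac{2}{11}, the constant factors (C = -2/11, x = 2/7) combine into one prefactor.
Adjacent-term ratio: r(k) = \frac{2}{7} * (k-7) / [(k+\frac{3}{4}) (k+1)] - rational; roots negated = parameters, x = \frac{2}{7}, C = -\frac{2}{11}.


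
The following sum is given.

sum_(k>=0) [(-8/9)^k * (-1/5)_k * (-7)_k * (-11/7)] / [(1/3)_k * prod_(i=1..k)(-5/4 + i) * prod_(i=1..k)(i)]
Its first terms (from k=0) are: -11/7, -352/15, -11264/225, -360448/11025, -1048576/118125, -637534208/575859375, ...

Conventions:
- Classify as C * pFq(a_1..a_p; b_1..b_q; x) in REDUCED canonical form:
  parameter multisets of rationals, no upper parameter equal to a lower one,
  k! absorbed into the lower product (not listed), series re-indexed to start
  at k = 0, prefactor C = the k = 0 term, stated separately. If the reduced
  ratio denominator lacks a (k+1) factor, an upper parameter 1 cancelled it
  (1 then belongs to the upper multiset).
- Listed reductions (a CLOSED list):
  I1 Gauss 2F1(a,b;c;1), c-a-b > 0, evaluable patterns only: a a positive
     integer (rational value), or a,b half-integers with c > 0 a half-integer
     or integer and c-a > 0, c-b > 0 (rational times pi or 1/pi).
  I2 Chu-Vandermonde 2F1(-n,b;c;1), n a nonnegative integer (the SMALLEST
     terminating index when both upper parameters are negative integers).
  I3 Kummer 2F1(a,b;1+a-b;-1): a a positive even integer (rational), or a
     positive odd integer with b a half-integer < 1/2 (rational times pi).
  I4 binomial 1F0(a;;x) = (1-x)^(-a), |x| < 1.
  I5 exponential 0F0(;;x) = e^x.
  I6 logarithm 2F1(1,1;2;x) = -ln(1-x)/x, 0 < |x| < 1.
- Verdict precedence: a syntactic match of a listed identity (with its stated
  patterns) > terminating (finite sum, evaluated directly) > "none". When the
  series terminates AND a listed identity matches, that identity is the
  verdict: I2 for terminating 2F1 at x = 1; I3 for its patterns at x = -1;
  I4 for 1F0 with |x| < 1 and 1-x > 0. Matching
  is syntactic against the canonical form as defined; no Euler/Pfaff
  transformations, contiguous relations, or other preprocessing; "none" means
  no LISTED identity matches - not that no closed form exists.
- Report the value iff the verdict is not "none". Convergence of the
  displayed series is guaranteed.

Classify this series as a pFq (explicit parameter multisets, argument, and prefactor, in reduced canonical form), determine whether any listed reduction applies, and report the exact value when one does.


This is -11/7 * 2F2(-7, -1/5; -1/4, 1/3; -8/9) in reduced canonical form. Verdict: terminating at k = 7: the factor (-7)_k kills every later term; summing the 8 survivors is exact. Value: -6672339491747183/56621373046875.

Key step: from the first term -11/7: the lower running product (C = -11/7, x = -8/9) is a rising factorial.
Ratio: r(k) = (-8/9) * (k-7) (k-1/5) / [(k-1/4) (k+1/3) (k+1)] - poly over poly, x = (-8/9) from leading terms; C = -11/7 at k = 0.


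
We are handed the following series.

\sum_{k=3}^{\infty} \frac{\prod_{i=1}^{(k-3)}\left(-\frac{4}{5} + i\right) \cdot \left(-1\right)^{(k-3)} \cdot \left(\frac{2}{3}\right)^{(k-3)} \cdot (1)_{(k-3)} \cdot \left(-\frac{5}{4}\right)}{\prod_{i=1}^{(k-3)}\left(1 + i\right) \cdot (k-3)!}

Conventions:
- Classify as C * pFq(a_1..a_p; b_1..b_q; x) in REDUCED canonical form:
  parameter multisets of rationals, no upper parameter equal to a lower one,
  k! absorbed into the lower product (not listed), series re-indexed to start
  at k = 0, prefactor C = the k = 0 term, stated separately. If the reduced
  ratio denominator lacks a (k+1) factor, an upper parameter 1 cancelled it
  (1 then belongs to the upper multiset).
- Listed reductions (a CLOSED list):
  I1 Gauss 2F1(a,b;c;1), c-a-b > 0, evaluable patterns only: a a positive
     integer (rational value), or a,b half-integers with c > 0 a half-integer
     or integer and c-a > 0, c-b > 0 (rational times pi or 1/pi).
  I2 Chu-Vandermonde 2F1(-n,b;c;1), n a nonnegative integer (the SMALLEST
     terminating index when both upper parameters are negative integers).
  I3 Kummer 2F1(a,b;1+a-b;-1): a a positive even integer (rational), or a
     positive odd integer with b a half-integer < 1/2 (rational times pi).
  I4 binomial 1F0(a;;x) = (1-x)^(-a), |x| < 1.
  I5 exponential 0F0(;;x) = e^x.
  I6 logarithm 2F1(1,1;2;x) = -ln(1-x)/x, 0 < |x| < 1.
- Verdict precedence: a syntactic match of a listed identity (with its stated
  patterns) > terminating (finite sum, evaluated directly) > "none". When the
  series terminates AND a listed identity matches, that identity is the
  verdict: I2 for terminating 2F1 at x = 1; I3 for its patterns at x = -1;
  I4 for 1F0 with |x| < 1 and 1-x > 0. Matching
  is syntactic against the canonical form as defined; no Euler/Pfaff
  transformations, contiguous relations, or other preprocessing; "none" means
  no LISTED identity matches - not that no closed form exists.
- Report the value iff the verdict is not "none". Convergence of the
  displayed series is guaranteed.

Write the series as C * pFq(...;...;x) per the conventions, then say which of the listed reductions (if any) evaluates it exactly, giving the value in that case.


x = -\frac{2}{3} here; the reduced form reads 2F1, upper {\frac{1}{5}, 1}, lower {2}, C = -\frac{5}{4}. Verdict: none here - no I1-I6 shape fits x = -\frac{2}{3} with lower {2}.

The tell: x = -\frac{2}{3} and the (-1)^k factor (prefactor -5/4) folds into the argument's sign.
Adjacent-term ratio: r(k) = -\frac{2}{3} * (k+\frac{1}{5}) (k+1) / [(k+2) (k+1)] ; factor over Q: parameters, x = -\frac{2}{3}, and C = -\frac{5}{4}.


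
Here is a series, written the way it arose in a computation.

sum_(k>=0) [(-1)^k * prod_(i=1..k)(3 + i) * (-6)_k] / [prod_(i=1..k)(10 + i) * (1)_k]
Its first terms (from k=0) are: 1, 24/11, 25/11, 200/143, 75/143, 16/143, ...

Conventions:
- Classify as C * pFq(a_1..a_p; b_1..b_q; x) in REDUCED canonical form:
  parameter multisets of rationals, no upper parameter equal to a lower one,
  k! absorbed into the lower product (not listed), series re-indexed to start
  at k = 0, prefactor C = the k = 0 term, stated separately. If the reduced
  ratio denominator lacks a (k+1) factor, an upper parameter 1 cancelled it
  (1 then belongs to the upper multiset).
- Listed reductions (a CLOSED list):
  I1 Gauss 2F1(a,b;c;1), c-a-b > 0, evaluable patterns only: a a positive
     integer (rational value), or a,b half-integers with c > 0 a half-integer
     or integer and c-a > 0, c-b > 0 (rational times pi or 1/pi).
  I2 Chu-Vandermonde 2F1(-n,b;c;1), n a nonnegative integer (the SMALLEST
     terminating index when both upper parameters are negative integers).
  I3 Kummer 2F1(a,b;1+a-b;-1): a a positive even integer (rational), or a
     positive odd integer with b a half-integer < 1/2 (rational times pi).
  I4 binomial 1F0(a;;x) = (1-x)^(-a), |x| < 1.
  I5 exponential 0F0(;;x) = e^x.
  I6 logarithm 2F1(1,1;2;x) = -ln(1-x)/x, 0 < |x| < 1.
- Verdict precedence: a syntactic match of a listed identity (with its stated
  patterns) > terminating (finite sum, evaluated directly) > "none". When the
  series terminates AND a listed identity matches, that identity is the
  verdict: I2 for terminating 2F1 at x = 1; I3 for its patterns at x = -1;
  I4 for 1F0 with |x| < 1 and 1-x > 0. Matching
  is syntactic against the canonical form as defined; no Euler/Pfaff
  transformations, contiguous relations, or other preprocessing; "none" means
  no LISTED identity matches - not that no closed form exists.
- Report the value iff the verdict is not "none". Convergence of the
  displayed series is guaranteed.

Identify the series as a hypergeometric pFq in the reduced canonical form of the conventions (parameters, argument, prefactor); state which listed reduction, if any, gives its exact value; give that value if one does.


x = -1 here; the reduced form reads 2F1, upper {-6, 4}, lower {11}, C = 1. Verdict (x = -1): Kummer (I3) applies (x = -1; c = 11 equals 1+a-b for upper {-6, 4}: listed pattern). Its exact value is 15/2.

Key observation: t_0 = 1 here, and the lower running product (prefactor 1) is a rising factorial.
Consecutive-term ratio: r(k) = (-1) * (k-6) (k+4) / [(k+11) (k+1)] - poly over poly, x = (-1) from leading terms; C = 1 at k = 0.
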